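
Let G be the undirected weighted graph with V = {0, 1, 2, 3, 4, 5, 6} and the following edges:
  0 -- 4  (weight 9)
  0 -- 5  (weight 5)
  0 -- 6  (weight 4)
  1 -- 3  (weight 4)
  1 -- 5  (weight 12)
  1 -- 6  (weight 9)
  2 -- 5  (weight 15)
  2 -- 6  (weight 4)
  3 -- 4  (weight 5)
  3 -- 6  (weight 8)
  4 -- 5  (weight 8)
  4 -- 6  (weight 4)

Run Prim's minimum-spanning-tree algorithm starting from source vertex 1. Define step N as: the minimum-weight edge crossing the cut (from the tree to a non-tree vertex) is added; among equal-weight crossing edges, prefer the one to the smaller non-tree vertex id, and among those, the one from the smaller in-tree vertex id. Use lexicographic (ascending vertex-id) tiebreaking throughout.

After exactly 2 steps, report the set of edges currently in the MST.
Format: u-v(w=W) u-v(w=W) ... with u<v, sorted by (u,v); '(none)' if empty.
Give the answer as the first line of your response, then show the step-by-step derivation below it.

1-3(w=4) 3-4(w=5)

step 1: add edge 1-3 (w=4); MST = {1-3(w=4)}
step 2: add edge 3-4 (w=5); MST = {1-3(w=4) 3-4(w=5)}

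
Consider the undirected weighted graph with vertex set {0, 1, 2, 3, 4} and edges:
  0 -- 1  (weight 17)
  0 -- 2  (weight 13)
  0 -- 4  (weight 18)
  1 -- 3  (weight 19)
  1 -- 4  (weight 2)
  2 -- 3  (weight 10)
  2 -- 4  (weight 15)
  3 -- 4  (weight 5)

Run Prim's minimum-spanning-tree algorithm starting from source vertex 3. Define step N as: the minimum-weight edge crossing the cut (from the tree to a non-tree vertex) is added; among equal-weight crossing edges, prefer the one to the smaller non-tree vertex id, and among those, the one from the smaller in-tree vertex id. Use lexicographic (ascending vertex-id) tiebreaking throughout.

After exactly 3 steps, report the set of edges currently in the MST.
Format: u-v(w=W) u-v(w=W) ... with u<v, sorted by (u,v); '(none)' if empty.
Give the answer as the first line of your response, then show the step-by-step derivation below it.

1-4(w=2) 2-3(w=10) 3-4(w=5)

step 1: add edge 3-4 (w=5); MST = {3-4(w=5)}
step 2: add edge 1-4 (w=2); MST = {1-4(w=2) 3-4(w=5)}
step 3: add edge 2-3 (w=10); MST = {1-4(w=2) 2-3(w=10) 3-4(w=5)}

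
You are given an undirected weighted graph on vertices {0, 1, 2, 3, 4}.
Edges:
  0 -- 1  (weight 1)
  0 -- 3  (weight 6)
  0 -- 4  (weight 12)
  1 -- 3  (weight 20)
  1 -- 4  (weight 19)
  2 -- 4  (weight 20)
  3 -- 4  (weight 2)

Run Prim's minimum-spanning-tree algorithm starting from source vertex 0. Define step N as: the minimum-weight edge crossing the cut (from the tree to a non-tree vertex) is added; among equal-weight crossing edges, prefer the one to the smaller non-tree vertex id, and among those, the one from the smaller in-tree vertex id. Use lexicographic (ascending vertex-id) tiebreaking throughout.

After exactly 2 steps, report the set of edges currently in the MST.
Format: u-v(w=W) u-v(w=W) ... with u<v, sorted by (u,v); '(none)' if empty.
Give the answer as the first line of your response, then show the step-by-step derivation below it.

0-1(w=1) 0-3(w=6)

step 1: add edge 0-1 (w=1); MST = {0-1(w=1)}
step 2: add edge 0-3 (w=6); MST = {0-1(w=1) 0-3(w=6)}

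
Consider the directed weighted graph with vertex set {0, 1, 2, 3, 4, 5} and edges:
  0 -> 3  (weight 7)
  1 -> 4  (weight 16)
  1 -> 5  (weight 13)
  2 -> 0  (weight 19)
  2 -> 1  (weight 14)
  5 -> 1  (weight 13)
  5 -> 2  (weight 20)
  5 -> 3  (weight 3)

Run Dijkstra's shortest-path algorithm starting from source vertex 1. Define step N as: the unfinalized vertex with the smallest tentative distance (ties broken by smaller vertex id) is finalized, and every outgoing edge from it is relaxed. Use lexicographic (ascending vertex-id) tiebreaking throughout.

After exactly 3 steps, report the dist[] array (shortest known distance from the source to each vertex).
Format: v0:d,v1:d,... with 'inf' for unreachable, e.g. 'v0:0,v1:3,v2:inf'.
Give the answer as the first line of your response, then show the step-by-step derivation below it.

v0:inf,v1:0,v2:33,v3:16,v4:16,v5:13

step 1: dist = v0:inf,v1:0,v2:inf,v3:inf,v4:16,v5:13
step 2: dist = v0:inf,v1:0,v2:33,v3:16,v4:16,v5:13
step 3: dist = v0:inf,v1:0,v2:33,v3:16,v4:16,v5:13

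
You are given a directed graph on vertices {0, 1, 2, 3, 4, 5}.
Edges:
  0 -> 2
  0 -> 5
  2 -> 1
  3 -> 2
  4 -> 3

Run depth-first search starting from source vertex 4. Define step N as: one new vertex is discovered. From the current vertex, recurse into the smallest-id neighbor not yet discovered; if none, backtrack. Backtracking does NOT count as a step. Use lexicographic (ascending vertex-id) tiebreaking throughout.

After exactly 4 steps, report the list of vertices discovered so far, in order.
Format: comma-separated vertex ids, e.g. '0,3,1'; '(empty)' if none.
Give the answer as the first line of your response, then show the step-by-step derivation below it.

4,3,2,1

step 1: discover 4; path=4; order=4
step 2: discover 3; path=4>3; order=4,3
step 3: discover 2; path=4>3>2; order=4,3,2
step 4: discover 1; path=4>3>2>1; order=4,3,2,1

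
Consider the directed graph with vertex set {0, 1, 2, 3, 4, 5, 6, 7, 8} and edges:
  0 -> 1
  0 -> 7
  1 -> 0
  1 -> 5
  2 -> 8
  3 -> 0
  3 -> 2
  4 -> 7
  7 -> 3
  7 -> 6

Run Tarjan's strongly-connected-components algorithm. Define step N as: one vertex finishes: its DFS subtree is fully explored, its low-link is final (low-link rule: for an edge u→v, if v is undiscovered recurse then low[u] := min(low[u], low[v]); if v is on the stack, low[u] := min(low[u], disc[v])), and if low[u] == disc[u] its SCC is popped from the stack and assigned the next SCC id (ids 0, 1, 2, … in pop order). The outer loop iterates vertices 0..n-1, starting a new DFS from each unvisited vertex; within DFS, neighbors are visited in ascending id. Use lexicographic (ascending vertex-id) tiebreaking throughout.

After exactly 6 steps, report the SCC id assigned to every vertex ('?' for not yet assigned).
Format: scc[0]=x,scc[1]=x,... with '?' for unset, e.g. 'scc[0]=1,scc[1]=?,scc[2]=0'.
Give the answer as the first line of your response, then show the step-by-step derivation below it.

scc[0]=?,scc[1]=?,scc[2]=2,scc[3]=?,scc[4]=?,scc[5]=0,scc[6]=3,scc[7]=?,scc[8]=1

step 1: low=(low[0]=0,low[1]=0,low[2]=?,low[3]=?,low[4]=?,low[5]=2,low[6]=?,low[7]=?,low[8]=?); scc=(scc[0]=?,scc[1]=?,scc[2]=?,scc[3]=?,scc[4]=?,scc[5]=0,scc[6]=?,scc[7]=?,scc[8]=?)
step 2: low=(low[0]=0,low[1]=0,low[2]=?,low[3]=?,low[4]=?,low[5]=2,low[6]=?,low[7]=?,low[8]=?); scc=(scc[0]=?,scc[1]=?,scc[2]=?,scc[3]=?,scc[4]=?,scc[5]=0,scc[6]=?,scc[7]=?,scc[8]=?)
step 3: low=(low[0]=0,low[1]=0,low[2]=5,low[3]=0,low[4]=?,low[5]=2,low[6]=?,low[7]=3,low[8]=6); scc=(scc[0]=?,scc[1]=?,scc[2]=?,scc[3]=?,scc[4]=?,scc[5]=0,scc[6]=?,scc[7]=?,scc[8]=1)
step 4: low=(low[0]=0,low[1]=0,low[2]=5,low[3]=0,low[4]=?,low[5]=2,low[6]=?,low[7]=3,low[8]=6); scc=(scc[0]=?,scc[1]=?,scc[2]=2,scc[3]=?,scc[4]=?,scc[5]=0,scc[6]=?,scc[7]=?,scc[8]=1)
step 5: low=(low[0]=0,low[1]=0,low[2]=5,low[3]=0,low[4]=?,low[5]=2,low[6]=?,low[7]=3,low[8]=6); scc=(scc[0]=?,scc[1]=?,scc[2]=2,scc[3]=?,scc[4]=?,scc[5]=0,scc[6]=?,scc[7]=?,scc[8]=1)
step 6: low=(low[0]=0,low[1]=0,low[2]=5,low[3]=0,low[4]=?,low[5]=2,low[6]=7,low[7]=0,low[8]=6); scc=(scc[0]=?,scc[1]=?,scc[2]=2,scc[3]=?,scc[4]=?,scc[5]=0,scc[6]=3,scc[7]=?,scc[8]=1)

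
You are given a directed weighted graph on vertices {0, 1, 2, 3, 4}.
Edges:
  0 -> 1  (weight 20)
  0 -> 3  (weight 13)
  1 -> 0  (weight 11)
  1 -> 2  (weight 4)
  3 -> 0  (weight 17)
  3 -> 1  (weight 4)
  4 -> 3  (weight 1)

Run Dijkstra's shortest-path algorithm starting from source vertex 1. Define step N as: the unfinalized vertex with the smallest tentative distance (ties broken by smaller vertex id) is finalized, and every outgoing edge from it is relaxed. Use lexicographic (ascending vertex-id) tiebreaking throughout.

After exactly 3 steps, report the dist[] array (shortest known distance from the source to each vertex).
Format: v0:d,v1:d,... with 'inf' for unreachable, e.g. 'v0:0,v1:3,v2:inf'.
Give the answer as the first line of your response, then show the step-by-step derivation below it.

v0:11,v1:0,v2:4,v3:24,v4:inf

step 1: dist = v0:11,v1:0,v2:4,v3:inf,v4:inf
step 2: dist = v0:11,v1:0,v2:4,v3:inf,v4:inf
step 3: dist = v0:11,v1:0,v2:4,v3:24,v4:inf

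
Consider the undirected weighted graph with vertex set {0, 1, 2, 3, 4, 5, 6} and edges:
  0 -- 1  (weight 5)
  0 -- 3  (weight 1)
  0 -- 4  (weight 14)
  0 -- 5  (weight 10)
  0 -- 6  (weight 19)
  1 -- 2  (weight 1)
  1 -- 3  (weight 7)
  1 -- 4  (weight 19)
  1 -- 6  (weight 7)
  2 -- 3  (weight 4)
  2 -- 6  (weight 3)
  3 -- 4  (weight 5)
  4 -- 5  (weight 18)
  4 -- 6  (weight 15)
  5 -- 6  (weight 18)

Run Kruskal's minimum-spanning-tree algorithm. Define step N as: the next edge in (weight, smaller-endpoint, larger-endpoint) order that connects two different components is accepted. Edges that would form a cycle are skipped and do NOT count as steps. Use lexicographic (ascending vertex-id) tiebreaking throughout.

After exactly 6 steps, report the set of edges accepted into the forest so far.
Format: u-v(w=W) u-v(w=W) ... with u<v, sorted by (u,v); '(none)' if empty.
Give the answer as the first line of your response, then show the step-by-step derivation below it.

0-3(w=1) 0-5(w=10) 1-2(w=1) 2-3(w=4) 2-6(w=3) 3-4(w=5)

step 1: add edge 0-3 (w=1); MST = {0-3(w=1)}
step 2: add edge 1-2 (w=1); MST = {0-3(w=1) 1-2(w=1)}
step 3: add edge 2-6 (w=3); MST = {0-3(w=1) 1-2(w=1) 2-6(w=3)}
step 4: add edge 2-3 (w=4); MST = {0-3(w=1) 1-2(w=1) 2-3(w=4) 2-6(w=3)}
step 5: add edge 3-4 (w=5); MST = {0-3(w=1) 1-2(w=1) 2-3(w=4) 2-6(w=3) 3-4(w=5)}
step 6: add edge 0-5 (w=10); MST = {0-3(w=1) 0-5(w=10) 1-2(w=1) 2-3(w=4) 2-6(w=3) 3-4(w=5)}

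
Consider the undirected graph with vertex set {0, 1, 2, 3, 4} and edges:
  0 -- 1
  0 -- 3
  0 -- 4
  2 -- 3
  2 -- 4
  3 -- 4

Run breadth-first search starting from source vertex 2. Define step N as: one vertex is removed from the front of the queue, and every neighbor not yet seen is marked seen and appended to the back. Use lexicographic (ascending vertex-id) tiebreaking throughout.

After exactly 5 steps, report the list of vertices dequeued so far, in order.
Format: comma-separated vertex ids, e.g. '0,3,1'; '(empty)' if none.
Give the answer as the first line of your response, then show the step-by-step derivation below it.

2,3,4,0,1

step 1: dequeue 2; queue=[3,4]; order=2
step 2: dequeue 3; queue=[4,0]; order=2,3
step 3: dequeue 4; queue=[0]; order=2,3,4
step 4: dequeue 0; queue=[1]; order=2,3,4,0
step 5: dequeue 1; queue=[(empty)]; order=2,3,4,0,1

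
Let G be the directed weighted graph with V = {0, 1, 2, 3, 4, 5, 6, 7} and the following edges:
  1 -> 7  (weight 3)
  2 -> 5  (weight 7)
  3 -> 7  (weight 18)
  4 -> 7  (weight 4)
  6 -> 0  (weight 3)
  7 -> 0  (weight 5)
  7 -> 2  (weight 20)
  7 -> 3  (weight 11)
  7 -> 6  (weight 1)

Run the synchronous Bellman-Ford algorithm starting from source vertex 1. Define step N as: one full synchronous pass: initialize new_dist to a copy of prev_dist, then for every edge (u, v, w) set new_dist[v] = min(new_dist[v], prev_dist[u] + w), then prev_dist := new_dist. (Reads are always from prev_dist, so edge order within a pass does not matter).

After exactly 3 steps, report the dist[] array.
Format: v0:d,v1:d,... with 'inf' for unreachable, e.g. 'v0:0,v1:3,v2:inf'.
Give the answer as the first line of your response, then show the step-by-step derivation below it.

v0:7,v1:0,v2:23,v3:14,v4:inf,v5:30,v6:4,v7:3

step 1: dist = v0:inf,v1:0,v2:inf,v3:inf,v4:inf,v5:inf,v6:inf,v7:3
step 2: dist = v0:8,v1:0,v2:23,v3:14,v4:inf,v5:inf,v6:4,v7:3
step 3: dist = v0:7,v1:0,v2:23,v3:14,v4:inf,v5:30,v6:4,v7:3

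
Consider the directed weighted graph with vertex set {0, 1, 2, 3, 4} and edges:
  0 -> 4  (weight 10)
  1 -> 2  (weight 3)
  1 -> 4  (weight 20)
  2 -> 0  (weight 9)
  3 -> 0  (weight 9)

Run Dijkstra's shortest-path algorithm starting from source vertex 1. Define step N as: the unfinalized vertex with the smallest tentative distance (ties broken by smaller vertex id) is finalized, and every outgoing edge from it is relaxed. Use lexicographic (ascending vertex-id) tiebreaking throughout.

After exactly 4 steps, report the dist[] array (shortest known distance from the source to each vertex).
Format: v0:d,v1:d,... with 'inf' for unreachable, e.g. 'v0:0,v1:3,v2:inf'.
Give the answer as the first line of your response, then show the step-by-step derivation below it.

v0:12,v1:0,v2:3,v3:inf,v4:20

step 1: dist = v0:inf,v1:0,v2:3,v3:inf,v4:20
step 2: dist = v0:12,v1:0,v2:3,v3:inf,v4:20
step 3: dist = v0:12,v1:0,v2:3,v3:inf,v4:20
step 4: dist = v0:12,v1:0,v2:3,v3:inf,v4:20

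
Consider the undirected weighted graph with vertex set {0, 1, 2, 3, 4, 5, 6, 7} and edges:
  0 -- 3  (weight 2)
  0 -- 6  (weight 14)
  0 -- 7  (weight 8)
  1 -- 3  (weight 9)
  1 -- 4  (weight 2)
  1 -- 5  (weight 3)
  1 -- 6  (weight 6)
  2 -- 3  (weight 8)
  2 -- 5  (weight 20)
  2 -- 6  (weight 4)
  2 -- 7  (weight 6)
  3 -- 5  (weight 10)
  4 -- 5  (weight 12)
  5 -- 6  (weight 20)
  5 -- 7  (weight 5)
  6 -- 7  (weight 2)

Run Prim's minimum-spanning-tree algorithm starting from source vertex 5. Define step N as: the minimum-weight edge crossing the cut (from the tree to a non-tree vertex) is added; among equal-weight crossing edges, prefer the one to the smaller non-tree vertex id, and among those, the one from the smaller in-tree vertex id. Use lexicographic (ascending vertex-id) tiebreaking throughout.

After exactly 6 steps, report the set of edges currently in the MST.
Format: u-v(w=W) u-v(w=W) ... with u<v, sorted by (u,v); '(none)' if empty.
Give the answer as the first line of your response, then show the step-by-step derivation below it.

0-7(w=8) 1-4(w=2) 1-5(w=3) 2-6(w=4) 5-7(w=5) 6-7(w=2)

step 1: add edge 1-5 (w=3); MST = {1-5(w=3)}
step 2: add edge 1-4 (w=2); MST = {1-4(w=2) 1-5(w=3)}
step 3: add edge 5-7 (w=5); MST = {1-4(w=2) 1-5(w=3) 5-7(w=5)}
step 4: add edge 6-7 (w=2); MST = {1-4(w=2) 1-5(w=3) 5-7(w=5) 6-7(w=2)}
step 5: add edge 2-6 (w=4); MST = {1-4(w=2) 1-5(w=3) 2-6(w=4) 5-7(w=5) 6-7(w=2)}
step 6: add edge 0-7 (w=8); MST = {0-7(w=8) 1-4(w=2) 1-5(w=3) 2-6(w=4) 5-7(w=5) 6-7(w=2)}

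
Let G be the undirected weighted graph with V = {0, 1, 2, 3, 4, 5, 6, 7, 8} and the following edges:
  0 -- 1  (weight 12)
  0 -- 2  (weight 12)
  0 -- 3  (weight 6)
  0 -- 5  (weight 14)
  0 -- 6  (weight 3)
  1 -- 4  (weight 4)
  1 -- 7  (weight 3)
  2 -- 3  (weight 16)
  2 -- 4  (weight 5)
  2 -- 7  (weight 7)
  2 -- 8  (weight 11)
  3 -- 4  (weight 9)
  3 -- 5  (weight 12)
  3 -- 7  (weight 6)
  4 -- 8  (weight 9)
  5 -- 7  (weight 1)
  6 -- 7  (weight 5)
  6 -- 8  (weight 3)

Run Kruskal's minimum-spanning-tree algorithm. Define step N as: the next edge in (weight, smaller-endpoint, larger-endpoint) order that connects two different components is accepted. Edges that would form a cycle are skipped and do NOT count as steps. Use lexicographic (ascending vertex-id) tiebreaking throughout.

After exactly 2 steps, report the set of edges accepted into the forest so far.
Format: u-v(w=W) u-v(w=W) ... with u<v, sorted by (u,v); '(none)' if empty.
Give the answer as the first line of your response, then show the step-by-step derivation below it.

0-6(w=3) 5-7(w=1)

step 1: add edge 5-7 (w=1); MST = {5-7(w=1)}
step 2: add edge 0-6 (w=3); MST = {0-6(w=3) 5-7(w=1)}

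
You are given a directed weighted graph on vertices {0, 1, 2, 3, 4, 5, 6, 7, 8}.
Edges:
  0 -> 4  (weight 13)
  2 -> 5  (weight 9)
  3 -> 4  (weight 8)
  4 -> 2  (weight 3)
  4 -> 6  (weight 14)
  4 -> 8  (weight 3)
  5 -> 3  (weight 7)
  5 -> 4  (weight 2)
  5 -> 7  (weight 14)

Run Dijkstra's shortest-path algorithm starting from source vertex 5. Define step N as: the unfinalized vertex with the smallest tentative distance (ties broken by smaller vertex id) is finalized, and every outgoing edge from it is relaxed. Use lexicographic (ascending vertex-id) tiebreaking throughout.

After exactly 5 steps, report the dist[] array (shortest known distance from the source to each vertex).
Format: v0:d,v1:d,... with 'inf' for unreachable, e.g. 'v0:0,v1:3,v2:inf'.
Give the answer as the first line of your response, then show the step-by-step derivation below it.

v0:inf,v1:inf,v2:5,v3:7,v4:2,v5:0,v6:16,v7:14,v8:5

step 1: dist = v0:inf,v1:inf,v2:inf,v3:7,v4:2,v5:0,v6:inf,v7:14,v8:inf
step 2: dist = v0:inf,v1:inf,v2:5,v3:7,v4:2,v5:0,v6:16,v7:14,v8:5
step 3: dist = v0:inf,v1:inf,v2:5,v3:7,v4:2,v5:0,v6:16,v7:14,v8:5
step 4: dist = v0:inf,v1:inf,v2:5,v3:7,v4:2,v5:0,v6:16,v7:14,v8:5
step 5: dist = v0:inf,v1:inf,v2:5,v3:7,v4:2,v5:0,v6:16,v7:14,v8:5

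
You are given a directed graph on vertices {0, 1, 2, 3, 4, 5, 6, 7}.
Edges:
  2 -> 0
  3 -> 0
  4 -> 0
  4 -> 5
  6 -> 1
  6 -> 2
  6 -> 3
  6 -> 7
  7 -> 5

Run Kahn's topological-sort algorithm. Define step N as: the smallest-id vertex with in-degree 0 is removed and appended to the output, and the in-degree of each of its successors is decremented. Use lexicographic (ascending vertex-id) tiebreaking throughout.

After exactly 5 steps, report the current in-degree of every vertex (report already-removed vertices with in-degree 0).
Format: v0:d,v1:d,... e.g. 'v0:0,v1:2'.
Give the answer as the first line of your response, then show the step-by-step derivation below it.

v0:0,v1:0,v2:0,v3:0,v4:0,v5:1,v6:0,v7:0

step 1: output 4; order=[4]; indeg=(2,1,1,1,0,1,0,1)
step 2: output 6; order=[4,6]; indeg=(2,0,0,0,0,1,0,0)
step 3: output 1; order=[4,6,1]; indeg=(2,0,0,0,0,1,0,0)
step 4: output 2; order=[4,6,1,2]; indeg=(1,0,0,0,0,1,0,0)
step 5: output 3; order=[4,6,1,2,3]; indeg=(0,0,0,0,0,1,0,0)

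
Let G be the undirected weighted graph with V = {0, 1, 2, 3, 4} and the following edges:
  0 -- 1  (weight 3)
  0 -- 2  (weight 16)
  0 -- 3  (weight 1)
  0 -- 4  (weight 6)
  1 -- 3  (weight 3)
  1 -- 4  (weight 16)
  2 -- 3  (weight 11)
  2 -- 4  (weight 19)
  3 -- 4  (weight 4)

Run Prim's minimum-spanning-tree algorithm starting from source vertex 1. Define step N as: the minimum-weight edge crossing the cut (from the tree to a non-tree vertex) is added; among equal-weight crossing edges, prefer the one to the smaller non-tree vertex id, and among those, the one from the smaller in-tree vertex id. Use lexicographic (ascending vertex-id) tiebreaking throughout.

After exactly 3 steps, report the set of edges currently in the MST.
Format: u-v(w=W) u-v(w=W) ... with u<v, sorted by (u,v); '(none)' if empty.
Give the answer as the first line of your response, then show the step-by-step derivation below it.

0-1(w=3) 0-3(w=1) 3-4(w=4)

step 1: add edge 0-1 (w=3); MST = {0-1(w=3)}
step 2: add edge 0-3 (w=1); MST = {0-1(w=3) 0-3(w=1)}
step 3: add edge 3-4 (w=4); MST = {0-1(w=3) 0-3(w=1) 3-4(w=4)}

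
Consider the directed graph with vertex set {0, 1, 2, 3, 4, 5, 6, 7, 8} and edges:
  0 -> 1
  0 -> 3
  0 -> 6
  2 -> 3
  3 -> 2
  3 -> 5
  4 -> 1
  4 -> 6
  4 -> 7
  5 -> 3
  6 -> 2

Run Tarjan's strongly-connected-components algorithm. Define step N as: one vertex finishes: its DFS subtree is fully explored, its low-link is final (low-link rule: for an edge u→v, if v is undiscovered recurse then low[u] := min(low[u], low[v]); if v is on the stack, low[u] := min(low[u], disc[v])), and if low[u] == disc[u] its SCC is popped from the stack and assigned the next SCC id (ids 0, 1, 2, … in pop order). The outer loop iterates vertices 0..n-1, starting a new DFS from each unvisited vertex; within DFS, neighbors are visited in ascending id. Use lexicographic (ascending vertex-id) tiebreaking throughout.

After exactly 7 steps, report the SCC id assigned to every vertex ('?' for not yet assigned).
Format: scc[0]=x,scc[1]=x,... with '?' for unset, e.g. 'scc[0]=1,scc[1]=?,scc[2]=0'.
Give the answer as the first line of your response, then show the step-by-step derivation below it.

scc[0]=3,scc[1]=0,scc[2]=1,scc[3]=1,scc[4]=?,scc[5]=1,scc[6]=2,scc[7]=4,scc[8]=?

step 1: low=(low[0]=0,low[1]=1,low[2]=?,low[3]=?,low[4]=?,low[5]=?,low[6]=?,low[7]=?,low[8]=?); scc=(scc[0]=?,scc[1]=0,scc[2]=?,scc[3]=?,scc[4]=?,scc[5]=?,scc[6]=?,scc[7]=?,scc[8]=?)
step 2: low=(low[0]=0,low[1]=1,low[2]=2,low[3]=2,low[4]=?,low[5]=?,low[6]=?,low[7]=?,low[8]=?); scc=(scc[0]=?,scc[1]=0,scc[2]=?,scc[3]=?,scc[4]=?,scc[5]=?,scc[6]=?,scc[7]=?,scc[8]=?)
step 3: low=(low[0]=0,low[1]=1,low[2]=2,low[3]=2,low[4]=?,low[5]=2,low[6]=?,low[7]=?,low[8]=?); scc=(scc[0]=?,scc[1]=0,scc[2]=?,scc[3]=?,scc[4]=?,scc[5]=?,scc[6]=?,scc[7]=?,scc[8]=?)
step 4: low=(low[0]=0,low[1]=1,low[2]=2,low[3]=2,low[4]=?,low[5]=2,low[6]=?,low[7]=?,low[8]=?); scc=(scc[0]=?,scc[1]=0,scc[2]=1,scc[3]=1,scc[4]=?,scc[5]=1,scc[6]=?,scc[7]=?,scc[8]=?)
step 5: low=(low[0]=0,low[1]=1,low[2]=2,low[3]=2,low[4]=?,low[5]=2,low[6]=5,low[7]=?,low[8]=?); scc=(scc[0]=?,scc[1]=0,scc[2]=1,scc[3]=1,scc[4]=?,scc[5]=1,scc[6]=2,scc[7]=?,scc[8]=?)
step 6: low=(low[0]=0,low[1]=1,low[2]=2,low[3]=2,low[4]=?,low[5]=2,low[6]=5,low[7]=?,low[8]=?); scc=(scc[0]=3,scc[1]=0,scc[2]=1,scc[3]=1,scc[4]=?,scc[5]=1,scc[6]=2,scc[7]=?,scc[8]=?)
step 7: low=(low[0]=0,low[1]=1,low[2]=2,low[3]=2,low[4]=6,low[5]=2,low[6]=5,low[7]=7,low[8]=?); scc=(scc[0]=3,scc[1]=0,scc[2]=1,scc[3]=1,scc[4]=?,scc[5]=1,scc[6]=2,scc[7]=4,scc[8]=?)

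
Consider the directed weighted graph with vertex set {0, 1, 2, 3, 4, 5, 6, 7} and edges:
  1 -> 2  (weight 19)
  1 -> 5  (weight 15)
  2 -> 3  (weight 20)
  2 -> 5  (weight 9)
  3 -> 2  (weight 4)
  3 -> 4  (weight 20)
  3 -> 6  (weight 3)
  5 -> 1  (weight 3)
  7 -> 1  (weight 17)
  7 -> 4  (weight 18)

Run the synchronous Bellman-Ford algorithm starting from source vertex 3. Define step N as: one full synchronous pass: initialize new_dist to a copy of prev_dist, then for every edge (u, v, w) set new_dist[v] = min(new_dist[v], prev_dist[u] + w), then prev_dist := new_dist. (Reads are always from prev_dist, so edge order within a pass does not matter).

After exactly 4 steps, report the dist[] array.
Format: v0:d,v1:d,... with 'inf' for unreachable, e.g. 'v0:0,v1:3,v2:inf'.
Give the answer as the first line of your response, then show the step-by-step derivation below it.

v0:inf,v1:16,v2:4,v3:0,v4:20,v5:13,v6:3,v7:inf

step 1: dist = v0:inf,v1:inf,v2:4,v3:0,v4:20,v5:inf,v6:3,v7:inf
step 2: dist = v0:inf,v1:inf,v2:4,v3:0,v4:20,v5:13,v6:3,v7:inf
step 3: dist = v0:inf,v1:16,v2:4,v3:0,v4:20,v5:13,v6:3,v7:inf
step 4: dist = v0:inf,v1:16,v2:4,v3:0,v4:20,v5:13,v6:3,v7:inf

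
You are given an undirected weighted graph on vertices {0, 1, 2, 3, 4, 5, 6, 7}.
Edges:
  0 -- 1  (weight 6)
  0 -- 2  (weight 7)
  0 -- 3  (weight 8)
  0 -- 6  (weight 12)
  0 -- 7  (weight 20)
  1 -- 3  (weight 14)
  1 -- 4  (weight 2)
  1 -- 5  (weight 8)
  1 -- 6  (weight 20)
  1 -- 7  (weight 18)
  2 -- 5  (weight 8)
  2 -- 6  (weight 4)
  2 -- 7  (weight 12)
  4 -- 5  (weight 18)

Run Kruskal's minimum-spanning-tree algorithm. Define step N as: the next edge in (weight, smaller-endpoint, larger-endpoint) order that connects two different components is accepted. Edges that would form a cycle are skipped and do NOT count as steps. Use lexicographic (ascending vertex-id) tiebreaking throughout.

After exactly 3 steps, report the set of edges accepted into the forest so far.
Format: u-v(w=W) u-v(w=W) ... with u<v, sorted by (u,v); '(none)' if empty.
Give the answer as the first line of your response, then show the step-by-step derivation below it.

0-1(w=6) 1-4(w=2) 2-6(w=4)

step 1: add edge 1-4 (w=2); MST = {1-4(w=2)}
step 2: add edge 2-6 (w=4); MST = {1-4(w=2) 2-6(w=4)}
step 3: add edge 0-1 (w=6); MST = {0-1(w=6) 1-4(w=2) 2-6(w=4)}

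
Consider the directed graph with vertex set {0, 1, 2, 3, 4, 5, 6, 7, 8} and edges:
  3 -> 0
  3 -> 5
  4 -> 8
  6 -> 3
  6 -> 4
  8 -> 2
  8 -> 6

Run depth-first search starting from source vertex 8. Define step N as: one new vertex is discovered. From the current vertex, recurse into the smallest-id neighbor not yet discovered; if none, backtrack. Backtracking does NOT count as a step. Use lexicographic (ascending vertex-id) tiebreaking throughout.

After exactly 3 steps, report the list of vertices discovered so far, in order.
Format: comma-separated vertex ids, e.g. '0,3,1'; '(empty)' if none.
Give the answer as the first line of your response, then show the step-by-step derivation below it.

8,2,6

step 1: discover 8; path=8; order=8
step 2: discover 2; path=8>2; order=8,2
step 3: discover 6; path=8>6; order=8,2,6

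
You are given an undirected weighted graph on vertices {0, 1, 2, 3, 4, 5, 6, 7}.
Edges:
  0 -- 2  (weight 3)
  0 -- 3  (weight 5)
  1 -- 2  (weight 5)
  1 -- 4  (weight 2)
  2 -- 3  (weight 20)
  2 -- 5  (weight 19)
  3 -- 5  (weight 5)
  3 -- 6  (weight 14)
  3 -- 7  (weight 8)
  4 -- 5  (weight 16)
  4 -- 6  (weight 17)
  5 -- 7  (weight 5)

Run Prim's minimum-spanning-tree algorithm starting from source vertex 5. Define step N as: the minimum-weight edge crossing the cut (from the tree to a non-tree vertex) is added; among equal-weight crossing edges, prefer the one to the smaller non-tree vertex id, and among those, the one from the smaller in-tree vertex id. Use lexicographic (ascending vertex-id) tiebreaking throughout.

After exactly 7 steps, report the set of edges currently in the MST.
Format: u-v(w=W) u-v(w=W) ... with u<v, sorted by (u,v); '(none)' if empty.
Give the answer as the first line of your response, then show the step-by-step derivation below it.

0-2(w=3) 0-3(w=5) 1-2(w=5) 1-4(w=2) 3-5(w=5) 3-6(w=14) 5-7(w=5)

step 1: add edge 3-5 (w=5); MST = {3-5(w=5)}
step 2: add edge 0-3 (w=5); MST = {0-3(w=5) 3-5(w=5)}
step 3: add edge 0-2 (w=3); MST = {0-2(w=3) 0-3(w=5) 3-5(w=5)}
step 4: add edge 1-2 (w=5); MST = {0-2(w=3) 0-3(w=5) 1-2(w=5) 3-5(w=5)}
step 5: add edge 1-4 (w=2); MST = {0-2(w=3) 0-3(w=5) 1-2(w=5) 1-4(w=2) 3-5(w=5)}
step 6: add edge 5-7 (w=5); MST = {0-2(w=3) 0-3(w=5) 1-2(w=5) 1-4(w=2) 3-5(w=5) 5-7(w=5)}
step 7: add edge 3-6 (w=14); MST = {0-2(w=3) 0-3(w=5) 1-2(w=5) 1-4(w=2) 3-5(w=5) 3-6(w=14) 5-7(w=5)}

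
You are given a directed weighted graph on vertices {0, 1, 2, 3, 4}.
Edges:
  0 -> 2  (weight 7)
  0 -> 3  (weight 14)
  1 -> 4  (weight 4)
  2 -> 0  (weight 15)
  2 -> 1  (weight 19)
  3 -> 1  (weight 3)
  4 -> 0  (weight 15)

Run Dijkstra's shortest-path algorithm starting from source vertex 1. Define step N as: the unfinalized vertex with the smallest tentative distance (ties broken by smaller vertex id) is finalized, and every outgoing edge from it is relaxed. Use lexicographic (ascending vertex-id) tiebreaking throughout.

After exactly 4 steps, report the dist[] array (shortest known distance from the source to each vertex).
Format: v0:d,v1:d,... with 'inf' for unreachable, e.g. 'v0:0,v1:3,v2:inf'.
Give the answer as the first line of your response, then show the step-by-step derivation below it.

v0:19,v1:0,v2:26,v3:33,v4:4

step 1: dist = v0:inf,v1:0,v2:inf,v3:inf,v4:4
step 2: dist = v0:19,v1:0,v2:inf,v3:inf,v4:4
step 3: dist = v0:19,v1:0,v2:26,v3:33,v4:4
step 4: dist = v0:19,v1:0,v2:26,v3:33,v4:4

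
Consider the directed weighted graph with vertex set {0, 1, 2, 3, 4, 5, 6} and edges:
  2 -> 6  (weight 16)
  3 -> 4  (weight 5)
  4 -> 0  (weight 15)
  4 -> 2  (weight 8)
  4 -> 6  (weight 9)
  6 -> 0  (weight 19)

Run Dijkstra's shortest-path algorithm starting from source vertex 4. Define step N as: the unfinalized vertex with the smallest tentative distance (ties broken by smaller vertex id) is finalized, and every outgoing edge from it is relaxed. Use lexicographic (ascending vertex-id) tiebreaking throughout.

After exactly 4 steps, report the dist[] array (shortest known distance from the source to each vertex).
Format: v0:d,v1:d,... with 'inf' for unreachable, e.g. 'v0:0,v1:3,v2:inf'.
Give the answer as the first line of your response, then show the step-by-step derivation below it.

v0:15,v1:inf,v2:8,v3:inf,v4:0,v5:inf,v6:9

step 1: dist = v0:15,v1:inf,v2:8,v3:inf,v4:0,v5:inf,v6:9
step 2: dist = v0:15,v1:inf,v2:8,v3:inf,v4:0,v5:inf,v6:9
step 3: dist = v0:15,v1:inf,v2:8,v3:inf,v4:0,v5:inf,v6:9
step 4: dist = v0:15,v1:inf,v2:8,v3:inf,v4:0,v5:inf,v6:9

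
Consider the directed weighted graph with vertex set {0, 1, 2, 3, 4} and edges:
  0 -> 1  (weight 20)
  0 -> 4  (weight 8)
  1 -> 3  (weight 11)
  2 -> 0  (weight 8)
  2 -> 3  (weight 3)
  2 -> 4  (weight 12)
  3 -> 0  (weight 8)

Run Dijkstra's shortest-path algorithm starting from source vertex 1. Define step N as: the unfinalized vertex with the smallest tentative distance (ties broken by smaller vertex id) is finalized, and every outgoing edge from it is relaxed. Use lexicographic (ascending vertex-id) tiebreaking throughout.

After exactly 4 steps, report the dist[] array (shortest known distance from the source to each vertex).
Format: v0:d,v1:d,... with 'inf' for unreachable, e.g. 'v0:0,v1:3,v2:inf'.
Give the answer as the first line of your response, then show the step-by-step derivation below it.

v0:19,v1:0,v2:inf,v3:11,v4:27

step 1: dist = v0:inf,v1:0,v2:inf,v3:11,v4:inf
step 2: dist = v0:19,v1:0,v2:inf,v3:11,v4:inf
step 3: dist = v0:19,v1:0,v2:inf,v3:11,v4:27
step 4: dist = v0:19,v1:0,v2:inf,v3:11,v4:27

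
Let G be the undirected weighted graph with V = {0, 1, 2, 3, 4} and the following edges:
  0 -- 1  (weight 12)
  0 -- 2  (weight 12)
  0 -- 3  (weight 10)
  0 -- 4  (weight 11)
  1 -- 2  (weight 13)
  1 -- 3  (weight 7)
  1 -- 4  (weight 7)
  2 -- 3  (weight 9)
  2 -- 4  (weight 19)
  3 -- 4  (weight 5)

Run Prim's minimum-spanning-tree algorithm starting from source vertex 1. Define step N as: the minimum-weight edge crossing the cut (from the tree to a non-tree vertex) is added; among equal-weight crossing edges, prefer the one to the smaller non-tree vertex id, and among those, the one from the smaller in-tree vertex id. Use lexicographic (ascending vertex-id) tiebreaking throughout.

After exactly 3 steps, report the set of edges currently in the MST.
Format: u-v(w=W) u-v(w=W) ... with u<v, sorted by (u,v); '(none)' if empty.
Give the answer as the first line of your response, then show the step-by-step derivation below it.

1-3(w=7) 2-3(w=9) 3-4(w=5)

step 1: add edge 1-3 (w=7); MST = {1-3(w=7)}
step 2: add edge 3-4 (w=5); MST = {1-3(w=7) 3-4(w=5)}
step 3: add edge 2-3 (w=9); MST = {1-3(w=7) 2-3(w=9) 3-4(w=5)}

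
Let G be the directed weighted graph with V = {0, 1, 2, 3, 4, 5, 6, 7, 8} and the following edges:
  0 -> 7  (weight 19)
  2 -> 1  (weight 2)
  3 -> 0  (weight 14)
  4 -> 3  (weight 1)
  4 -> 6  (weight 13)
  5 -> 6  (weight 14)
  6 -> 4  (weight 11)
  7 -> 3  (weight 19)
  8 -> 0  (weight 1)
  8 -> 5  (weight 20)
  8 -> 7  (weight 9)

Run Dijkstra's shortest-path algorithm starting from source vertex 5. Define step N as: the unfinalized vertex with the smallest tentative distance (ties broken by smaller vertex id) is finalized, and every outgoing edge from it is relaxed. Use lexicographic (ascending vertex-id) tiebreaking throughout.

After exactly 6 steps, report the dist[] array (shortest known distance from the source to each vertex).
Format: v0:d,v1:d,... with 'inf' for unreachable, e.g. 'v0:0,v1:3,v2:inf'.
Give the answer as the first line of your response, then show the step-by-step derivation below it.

v0:40,v1:inf,v2:inf,v3:26,v4:25,v5:0,v6:14,v7:59,v8:inf

step 1: dist = v0:inf,v1:inf,v2:inf,v3:inf,v4:inf,v5:0,v6:14,v7:inf,v8:inf
step 2: dist = v0:inf,v1:inf,v2:inf,v3:inf,v4:25,v5:0,v6:14,v7:inf,v8:inf
step 3: dist = v0:inf,v1:inf,v2:inf,v3:26,v4:25,v5:0,v6:14,v7:inf,v8:inf
step 4: dist = v0:40,v1:inf,v2:inf,v3:26,v4:25,v5:0,v6:14,v7:inf,v8:inf
step 5: dist = v0:40,v1:inf,v2:inf,v3:26,v4:25,v5:0,v6:14,v7:59,v8:inf
step 6: dist = v0:40,v1:inf,v2:inf,v3:26,v4:25,v5:0,v6:14,v7:59,v8:inf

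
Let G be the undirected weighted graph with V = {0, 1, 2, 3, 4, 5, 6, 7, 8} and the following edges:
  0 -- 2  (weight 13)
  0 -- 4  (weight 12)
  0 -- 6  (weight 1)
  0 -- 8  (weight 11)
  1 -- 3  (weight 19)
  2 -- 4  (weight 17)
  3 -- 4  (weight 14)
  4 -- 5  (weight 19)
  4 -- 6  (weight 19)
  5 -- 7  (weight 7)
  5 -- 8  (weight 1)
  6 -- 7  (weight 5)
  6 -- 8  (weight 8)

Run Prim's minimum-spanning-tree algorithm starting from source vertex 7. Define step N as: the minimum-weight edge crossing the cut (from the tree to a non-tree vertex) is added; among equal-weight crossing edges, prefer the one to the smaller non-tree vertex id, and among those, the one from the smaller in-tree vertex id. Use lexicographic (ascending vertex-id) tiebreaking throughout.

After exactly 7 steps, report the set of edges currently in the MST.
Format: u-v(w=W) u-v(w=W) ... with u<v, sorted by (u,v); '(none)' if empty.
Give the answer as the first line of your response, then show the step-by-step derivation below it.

0-2(w=13) 0-4(w=12) 0-6(w=1) 3-4(w=14) 5-7(w=7) 5-8(w=1) 6-7(w=5)

step 1: add edge 6-7 (w=5); MST = {6-7(w=5)}
step 2: add edge 0-6 (w=1); MST = {0-6(w=1) 6-7(w=5)}
step 3: add edge 5-7 (w=7); MST = {0-6(w=1) 5-7(w=7) 6-7(w=5)}
step 4: add edge 5-8 (w=1); MST = {0-6(w=1) 5-7(w=7) 5-8(w=1) 6-7(w=5)}
step 5: add edge 0-4 (w=12); MST = {0-4(w=12) 0-6(w=1) 5-7(w=7) 5-8(w=1) 6-7(w=5)}
step 6: add edge 0-2 (w=13); MST = {0-2(w=13) 0-4(w=12) 0-6(w=1) 5-7(w=7) 5-8(w=1) 6-7(w=5)}
step 7: add edge 3-4 (w=14); MST = {0-2(w=13) 0-4(w=12) 0-6(w=1) 3-4(w=14) 5-7(w=7) 5-8(w=1) 6-7(w=5)}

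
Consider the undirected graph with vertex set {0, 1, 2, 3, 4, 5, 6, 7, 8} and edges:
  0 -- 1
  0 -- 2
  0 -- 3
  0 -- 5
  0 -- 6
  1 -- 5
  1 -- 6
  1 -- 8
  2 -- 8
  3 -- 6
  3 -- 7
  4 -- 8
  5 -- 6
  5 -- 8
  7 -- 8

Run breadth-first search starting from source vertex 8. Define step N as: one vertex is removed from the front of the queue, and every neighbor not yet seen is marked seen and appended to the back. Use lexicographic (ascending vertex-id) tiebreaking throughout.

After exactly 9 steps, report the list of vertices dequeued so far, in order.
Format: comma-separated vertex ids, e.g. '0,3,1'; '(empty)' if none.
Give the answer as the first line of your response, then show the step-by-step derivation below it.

8,1,2,4,5,7,0,6,3

step 1: dequeue 8; queue=[1,2,4,5,7]; order=8
step 2: dequeue 1; queue=[2,4,5,7,0,6]; order=8,1
step 3: dequeue 2; queue=[4,5,7,0,6]; order=8,1,2
step 4: dequeue 4; queue=[5,7,0,6]; order=8,1,2,4
step 5: dequeue 5; queue=[7,0,6]; order=8,1,2,4,5
step 6: dequeue 7; queue=[0,6,3]; order=8,1,2,4,5,7
step 7: dequeue 0; queue=[6,3]; order=8,1,2,4,5,7,0
step 8: dequeue 6; queue=[3]; order=8,1,2,4,5,7,0,6
step 9: dequeue 3; queue=[(empty)]; order=8,1,2,4,5,7,0,6,3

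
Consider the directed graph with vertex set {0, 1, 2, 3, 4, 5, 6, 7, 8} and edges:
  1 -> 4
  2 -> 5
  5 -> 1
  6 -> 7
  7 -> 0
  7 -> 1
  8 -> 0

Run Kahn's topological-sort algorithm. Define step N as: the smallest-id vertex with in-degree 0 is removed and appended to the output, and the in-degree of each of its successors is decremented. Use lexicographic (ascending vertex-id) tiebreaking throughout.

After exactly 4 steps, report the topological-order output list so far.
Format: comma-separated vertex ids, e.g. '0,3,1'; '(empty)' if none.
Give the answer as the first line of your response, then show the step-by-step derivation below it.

2,3,5,6

step 1: output 2; order=[2]; indeg=(2,2,0,0,1,0,0,1,0)
step 2: output 3; order=[2,3]; indeg=(2,2,0,0,1,0,0,1,0)
step 3: output 5; order=[2,3,5]; indeg=(2,1,0,0,1,0,0,1,0)
step 4: output 6; order=[2,3,5,6]; indeg=(2,1,0,0,1,0,0,0,0)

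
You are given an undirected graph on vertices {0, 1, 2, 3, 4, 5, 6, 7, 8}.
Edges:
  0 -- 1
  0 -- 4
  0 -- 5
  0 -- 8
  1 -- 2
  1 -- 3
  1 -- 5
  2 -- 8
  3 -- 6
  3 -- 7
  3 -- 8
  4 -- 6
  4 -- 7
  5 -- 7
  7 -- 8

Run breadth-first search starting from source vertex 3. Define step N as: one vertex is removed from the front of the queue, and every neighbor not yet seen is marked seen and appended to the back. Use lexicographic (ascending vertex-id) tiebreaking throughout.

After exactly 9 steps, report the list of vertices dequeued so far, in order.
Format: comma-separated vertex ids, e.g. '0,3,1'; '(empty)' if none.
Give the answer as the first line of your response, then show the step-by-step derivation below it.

3,1,6,7,8,0,2,5,4

step 1: dequeue 3; queue=[1,6,7,8]; order=3
step 2: dequeue 1; queue=[6,7,8,0,2,5]; order=3,1
step 3: dequeue 6; queue=[7,8,0,2,5,4]; order=3,1,6
step 4: dequeue 7; queue=[8,0,2,5,4]; order=3,1,6,7
step 5: dequeue 8; queue=[0,2,5,4]; order=3,1,6,7,8
step 6: dequeue 0; queue=[2,5,4]; order=3,1,6,7,8,0
step 7: dequeue 2; queue=[5,4]; order=3,1,6,7,8,0,2
step 8: dequeue 5; queue=[4]; order=3,1,6,7,8,0,2,5
step 9: dequeue 4; queue=[(empty)]; order=3,1,6,7,8,0,2,5,4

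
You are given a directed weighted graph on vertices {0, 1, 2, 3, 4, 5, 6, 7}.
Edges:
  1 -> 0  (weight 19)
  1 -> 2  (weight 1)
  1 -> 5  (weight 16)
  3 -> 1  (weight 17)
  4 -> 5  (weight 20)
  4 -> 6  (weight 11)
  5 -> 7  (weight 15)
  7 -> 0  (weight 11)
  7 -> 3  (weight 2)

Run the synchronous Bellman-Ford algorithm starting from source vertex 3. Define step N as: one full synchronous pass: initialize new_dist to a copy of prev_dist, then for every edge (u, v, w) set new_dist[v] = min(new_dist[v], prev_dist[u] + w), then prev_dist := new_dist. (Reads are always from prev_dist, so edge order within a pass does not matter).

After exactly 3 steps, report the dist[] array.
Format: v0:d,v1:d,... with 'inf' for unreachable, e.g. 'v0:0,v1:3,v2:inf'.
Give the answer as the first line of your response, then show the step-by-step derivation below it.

v0:36,v1:17,v2:18,v3:0,v4:inf,v5:33,v6:inf,v7:48

step 1: dist = v0:inf,v1:17,v2:inf,v3:0,v4:inf,v5:inf,v6:inf,v7:inf
step 2: dist = v0:36,v1:17,v2:18,v3:0,v4:inf,v5:33,v6:inf,v7:inf
step 3: dist = v0:36,v1:17,v2:18,v3:0,v4:inf,v5:33,v6:inf,v7:48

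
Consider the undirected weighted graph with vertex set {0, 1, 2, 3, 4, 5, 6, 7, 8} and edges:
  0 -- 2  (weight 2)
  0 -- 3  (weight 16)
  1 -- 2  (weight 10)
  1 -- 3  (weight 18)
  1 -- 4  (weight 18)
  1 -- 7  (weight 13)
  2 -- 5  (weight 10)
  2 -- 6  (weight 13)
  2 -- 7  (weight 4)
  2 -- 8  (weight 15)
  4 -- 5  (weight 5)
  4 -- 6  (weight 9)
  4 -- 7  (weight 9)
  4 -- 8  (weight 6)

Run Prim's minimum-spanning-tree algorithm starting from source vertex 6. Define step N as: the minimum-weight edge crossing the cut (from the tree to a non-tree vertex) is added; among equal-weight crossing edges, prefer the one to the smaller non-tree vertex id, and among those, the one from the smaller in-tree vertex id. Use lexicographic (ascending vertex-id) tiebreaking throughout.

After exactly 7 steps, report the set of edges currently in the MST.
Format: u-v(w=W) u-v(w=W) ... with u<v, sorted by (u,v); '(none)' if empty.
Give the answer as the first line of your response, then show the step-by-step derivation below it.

0-2(w=2) 1-2(w=10) 2-7(w=4) 4-5(w=5) 4-6(w=9) 4-7(w=9) 4-8(w=6)

step 1: add edge 4-6 (w=9); MST = {4-6(w=9)}
step 2: add edge 4-5 (w=5); MST = {4-5(w=5) 4-6(w=9)}
step 3: add edge 4-8 (w=6); MST = {4-5(w=5) 4-6(w=9) 4-8(w=6)}
step 4: add edge 4-7 (w=9); MST = {4-5(w=5) 4-6(w=9) 4-7(w=9) 4-8(w=6)}
step 5: add edge 2-7 (w=4); MST = {2-7(w=4) 4-5(w=5) 4-6(w=9) 4-7(w=9) 4-8(w=6)}
step 6: add edge 0-2 (w=2); MST = {0-2(w=2) 2-7(w=4) 4-5(w=5) 4-6(w=9) 4-7(w=9) 4-8(w=6)}
step 7: add edge 1-2 (w=10); MST = {0-2(w=2) 1-2(w=10) 2-7(w=4) 4-5(w=5) 4-6(w=9) 4-7(w=9) 4-8(w=6)}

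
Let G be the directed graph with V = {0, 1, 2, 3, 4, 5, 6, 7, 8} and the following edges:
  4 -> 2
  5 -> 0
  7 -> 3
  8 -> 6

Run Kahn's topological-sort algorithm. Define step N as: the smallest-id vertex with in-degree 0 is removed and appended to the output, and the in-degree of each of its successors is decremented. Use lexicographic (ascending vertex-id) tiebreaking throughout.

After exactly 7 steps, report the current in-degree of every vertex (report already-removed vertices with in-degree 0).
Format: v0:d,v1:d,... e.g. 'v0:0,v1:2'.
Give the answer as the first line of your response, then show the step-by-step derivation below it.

v0:0,v1:0,v2:0,v3:0,v4:0,v5:0,v6:1,v7:0,v8:0

step 1: output 1; order=[1]; indeg=(1,0,1,1,0,0,1,0,0)
step 2: output 4; order=[1,4]; indeg=(1,0,0,1,0,0,1,0,0)
step 3: output 2; order=[1,4,2]; indeg=(1,0,0,1,0,0,1,0,0)
step 4: output 5; order=[1,4,2,5]; indeg=(0,0,0,1,0,0,1,0,0)
step 5: output 0; order=[1,4,2,5,0]; indeg=(0,0,0,1,0,0,1,0,0)
step 6: output 7; order=[1,4,2,5,0,7]; indeg=(0,0,0,0,0,0,1,0,0)
step 7: output 3; order=[1,4,2,5,0,7,3]; indeg=(0,0,0,0,0,0,1,0,0)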